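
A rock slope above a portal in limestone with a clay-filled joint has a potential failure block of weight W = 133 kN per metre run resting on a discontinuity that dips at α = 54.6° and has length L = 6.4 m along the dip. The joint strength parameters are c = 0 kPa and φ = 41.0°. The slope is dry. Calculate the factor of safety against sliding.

Resolving the block weight along and normal to the plane and applying the Mohr–Coulomb strength on the joint:
N' = W cosα = 133·cos54.6° = 77.0 kN/m
Driving force T = W sinα = 133·sin54.6° = 108.4 kN/m
Resisting force R = c·L + N'·tanφ = 0·6.4 + 77.0·tan41.0° = 0.0 + 67.0 = 67.0 kN/m
FS = R / T = 67.0 / 108.4 = 0.618

FS = 0.62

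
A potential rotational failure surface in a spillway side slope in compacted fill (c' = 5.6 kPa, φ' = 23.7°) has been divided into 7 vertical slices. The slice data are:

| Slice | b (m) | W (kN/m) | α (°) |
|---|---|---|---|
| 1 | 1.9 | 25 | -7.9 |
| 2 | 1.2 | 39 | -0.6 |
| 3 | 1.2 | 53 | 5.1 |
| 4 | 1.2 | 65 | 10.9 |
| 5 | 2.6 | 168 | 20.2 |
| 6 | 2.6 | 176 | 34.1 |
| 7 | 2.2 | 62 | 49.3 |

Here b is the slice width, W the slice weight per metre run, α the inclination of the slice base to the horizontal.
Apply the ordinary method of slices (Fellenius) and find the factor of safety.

Ordinary method of slices: FS = Σ[c'·Δl_i + (W_i cosα_i)·tanφ'] / Σ W_i sinα_i, with Δl_i = b_i / cosα_i.
Slice 1: Δl = 1.9/cos(-7.9°) = 1.918 m; N'_1 = 25·cos(-7.9°) = 24.8; c'Δl = 10.74; W sinα = -3.4
Slice 2: Δl = 1.2/cos(-0.6°) = 1.200 m; N'_2 = 39·cos(-0.6°) = 39.0; c'Δl = 6.72; W sinα = -0.4
Slice 3: Δl = 1.2/cos5.1° = 1.205 m; N'_3 = 53·cos5.1° = 52.8; c'Δl = 6.75; W sinα = 4.7
Slice 4: Δl = 1.2/cos10.9° = 1.222 m; N'_4 = 65·cos10.9° = 63.8; c'Δl = 6.84; W sinα = 12.3
Slice 5: Δl = 2.6/cos20.2° = 2.770 m; N'_5 = 168·cos20.2° = 157.7; c'Δl = 15.51; W sinα = 58.0
Slice 6: Δl = 2.6/cos34.1° = 3.140 m; N'_6 = 176·cos34.1° = 145.7; c'Δl = 17.58; W sinα = 98.7
Slice 7: Δl = 2.2/cos49.3° = 3.374 m; N'_7 = 62·cos49.3° = 40.4; c'Δl = 18.89; W sinα = 47.0
Σc'Δl = 83.0 kN/m; ΣN' = 524.2 kN/m; ΣW sinα = 216.8 kN/m
Resisting = 83.0 + 524.2·tan23.7° = 83.0 + 230.1 = 313.2 kN/m
FS = 313.2 / 216.8 = 1.444

FS = 1.44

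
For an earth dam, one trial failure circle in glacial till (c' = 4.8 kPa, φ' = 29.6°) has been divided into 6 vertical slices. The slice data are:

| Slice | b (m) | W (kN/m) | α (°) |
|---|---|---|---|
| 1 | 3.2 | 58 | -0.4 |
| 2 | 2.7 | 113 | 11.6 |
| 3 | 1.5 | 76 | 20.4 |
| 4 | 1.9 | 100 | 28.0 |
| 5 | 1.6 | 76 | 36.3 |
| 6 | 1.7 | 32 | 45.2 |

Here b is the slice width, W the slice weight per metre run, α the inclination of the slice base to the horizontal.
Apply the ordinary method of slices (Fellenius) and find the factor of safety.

FS = 1.85

Ordinary method of slices: FS = Σ[c'·Δl_i + (W_i cosα_i)·tanφ'] / Σ W_i sinα_i, with Δl_i = b_i / cosα_i.
Slice 1: Δl = 3.2/cos(-0.4°) = 3.200 m; N'_1 = 58·cos(-0.4°) = 58.0; c'Δl = 15.36; W sinα = -0.4
Slice 2: Δl = 2.7/cos11.6° = 2.756 m; N'_2 = 113·cos11.6° = 110.7; c'Δl = 13.23; W sinα = 22.7
Slice 3: Δl = 1.5/cos20.4° = 1.600 m; N'_3 = 76·cos20.4° = 71.2; c'Δl = 7.68; W sinα = 26.5
Slice 4: Δl = 1.9/cos28.0° = 2.152 m; N'_4 = 100·cos28.0° = 88.3; c'Δl = 10.33; W sinα = 46.9
Slice 5: Δl = 1.6/cos36.3° = 1.985 m; N'_5 = 76·cos36.3° = 61.3; c'Δl = 9.53; W sinα = 45.0
Slice 6: Δl = 1.7/cos45.2° = 2.413 m; N'_6 = 32·cos45.2° = 22.5; c'Δl = 11.58; W sinα = 22.7
Σc'Δl = 67.7 kN/m; ΣN' = 412.0 kN/m; ΣW sinα = 163.5 kN/m
Resisting = 67.7 + 412.0·tan29.6° = 67.7 + 234.1 = 301.8 kN/m
FS = 301.8 / 163.5 = 1.846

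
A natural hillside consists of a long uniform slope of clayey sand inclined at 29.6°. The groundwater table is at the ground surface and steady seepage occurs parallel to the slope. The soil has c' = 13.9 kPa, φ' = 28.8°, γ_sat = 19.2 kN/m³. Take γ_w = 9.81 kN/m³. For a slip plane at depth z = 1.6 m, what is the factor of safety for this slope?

FS = 1.53

With seepage parallel to the slope and the water table at the surface, the effective normal stress on the slip plane uses the buoyant unit weight γ' = γ_sat − γ_w while the driving shear stress uses γ_sat:
FS = [c' + γ' z cos²β tanφ'] / [γ_sat z sinβ cosβ]
γ' = 19.2 − 9.81 = 9.39 kN/m³
Numerator = 13.9 + 9.39·1.6·cos²29.6°·tan28.8° = 13.9 + 9.39·1.6·0.7560·0.5498 = 20.144 kPa
Denominator = 19.2·1.6·sin29.6°·cos29.6° = 19.2·1.6·0.4939·0.8695 = 13.194 kPa
FS = 20.144 / 13.194 = 1.527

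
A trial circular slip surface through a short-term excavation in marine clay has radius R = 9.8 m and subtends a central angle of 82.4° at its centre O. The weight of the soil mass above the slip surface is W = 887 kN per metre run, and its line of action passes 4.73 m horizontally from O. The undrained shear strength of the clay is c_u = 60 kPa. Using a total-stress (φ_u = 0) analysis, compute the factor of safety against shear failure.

Taking moments about the centre O, the resisting moment is provided by the undrained shear strength acting along the arc:
Arc length L_a = R·θ = 9.8·(82.4°·π/180) = 9.8·1.4382 = 14.09 m
M_R = c_u·L_a·R = 60·14.09·9.8 = 8287.2 kN·m/m
M_D = W·d = 887·4.73 = 4195.5 kN·m/m
FS = M_R / M_D = 8287.2 / 4195.5 = 1.975

FS = 1.98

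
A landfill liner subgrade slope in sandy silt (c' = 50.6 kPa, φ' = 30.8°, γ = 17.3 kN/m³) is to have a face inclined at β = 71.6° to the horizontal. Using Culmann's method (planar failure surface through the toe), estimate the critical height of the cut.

H_c = 39.24 m

Culmann's analysis gives the critical failure plane at α_cr = (β + φ')/2 = (71.6 + 30.8)/2 = 51.2°, and the critical height
H_c = (4c'/γ) · sinβ cosφ' / [1 − cos(β − φ')]
    = (4·50.6/17.3) · sin71.6°·cos30.8° / [1 − cos(40.8°)]
    = 11.699 · 0.9489·0.8590 / [1 − 0.7570]
    = 11.699 · 0.8150 / 0.2430
    = 39.24 m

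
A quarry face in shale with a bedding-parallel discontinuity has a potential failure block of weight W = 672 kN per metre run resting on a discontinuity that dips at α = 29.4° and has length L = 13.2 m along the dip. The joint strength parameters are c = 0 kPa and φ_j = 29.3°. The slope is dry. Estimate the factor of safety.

FS = 1.00

Resolving the block weight along and normal to the plane and applying the Mohr–Coulomb strength on the joint:
N' = W cosα = 672·cos29.4° = 585.5 kN/m
Driving force T = W sinα = 672·sin29.4° = 329.9 kN/m
Resisting force R = c·L + N'·tanφ_j = 0·13.2 + 585.5·tan29.3° = 0.0 + 328.5 = 328.5 kN/m
FS = R / T = 328.5 / 329.9 = 0.996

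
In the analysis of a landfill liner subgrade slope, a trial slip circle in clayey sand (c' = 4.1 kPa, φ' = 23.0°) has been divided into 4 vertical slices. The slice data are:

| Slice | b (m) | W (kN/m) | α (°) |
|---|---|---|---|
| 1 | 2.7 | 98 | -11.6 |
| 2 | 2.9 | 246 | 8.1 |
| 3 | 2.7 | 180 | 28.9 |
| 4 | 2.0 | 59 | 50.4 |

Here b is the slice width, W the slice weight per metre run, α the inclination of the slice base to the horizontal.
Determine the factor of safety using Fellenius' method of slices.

Ordinary method of slices: FS = Σ[c'·Δl_i + (W_i cosα_i)·tanφ'] / Σ W_i sinα_i, with Δl_i = b_i / cosα_i.
Slice 1: Δl = 2.7/cos(-11.6°) = 2.756 m; N'_1 = 98·cos(-11.6°) = 96.0; c'Δl = 11.30; W sinα = -19.7
Slice 2: Δl = 2.9/cos8.1° = 2.929 m; N'_2 = 246·cos8.1° = 243.5; c'Δl = 12.01; W sinα = 34.7
Slice 3: Δl = 2.7/cos28.9° = 3.084 m; N'_3 = 180·cos28.9° = 157.6; c'Δl = 12.64; W sinα = 87.0
Slice 4: Δl = 2.0/cos50.4° = 3.138 m; N'_4 = 59·cos50.4° = 37.6; c'Δl = 12.86; W sinα = 45.5
Σc'Δl = 48.8 kN/m; ΣN' = 534.7 kN/m; ΣW sinα = 147.4 kN/m
Resisting = 48.8 + 534.7·tan23.0° = 48.8 + 227.0 = 275.8 kN/m
FS = 275.8 / 147.4 = 1.871

FS = 1.87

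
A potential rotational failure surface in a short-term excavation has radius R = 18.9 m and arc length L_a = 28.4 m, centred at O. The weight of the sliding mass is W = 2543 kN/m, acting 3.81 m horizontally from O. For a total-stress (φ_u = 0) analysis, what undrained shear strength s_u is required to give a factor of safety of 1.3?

s_u = 23.5 kPa

FS = s_u·L_a·R / (W·d), so s_u = FS·W·d / (L_a·R).
s_u = 1.3·2543·3.81 / (28.40·18.9) = 12595.5 / 536.76 = 23.47 kPa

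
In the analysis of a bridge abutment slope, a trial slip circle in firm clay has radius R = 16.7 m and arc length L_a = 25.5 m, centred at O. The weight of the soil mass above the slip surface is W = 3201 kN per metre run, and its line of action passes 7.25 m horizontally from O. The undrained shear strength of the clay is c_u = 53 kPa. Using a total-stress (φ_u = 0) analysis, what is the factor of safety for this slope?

FS = 0.97

Taking moments about the centre O, the resisting moment is provided by the undrained shear strength acting along the arc:
M_R = c_u·L_a·R = 53·25.50·16.7 = 22570.0 kN·m/m
M_D = W·d = 3201·7.25 = 23207.2 kN·m/m
FS = M_R / M_D = 22570.0 / 23207.2 = 0.973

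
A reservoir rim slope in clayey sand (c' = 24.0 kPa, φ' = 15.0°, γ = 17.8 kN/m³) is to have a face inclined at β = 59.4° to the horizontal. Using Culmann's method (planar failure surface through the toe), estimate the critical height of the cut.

H_c = 15.70 m

Culmann's analysis gives the critical failure plane at α_cr = (β + φ')/2 = (59.4 + 15.0)/2 = 37.2°, and the critical height
H_c = (4c'/γ) · sinβ cosφ' / [1 − cos(β − φ')]
    = (4·24.0/17.8) · sin59.4°·cos15.0° / [1 − cos(44.4°)]
    = 5.393 · 0.8607·0.9659 / [1 − 0.7145]
    = 5.393 · 0.8314 / 0.2855
    = 15.70 m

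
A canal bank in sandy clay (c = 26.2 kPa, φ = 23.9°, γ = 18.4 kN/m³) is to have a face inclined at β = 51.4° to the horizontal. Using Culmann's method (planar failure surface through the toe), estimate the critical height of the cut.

H_c = 36.02 m

Culmann's analysis gives the critical failure plane at α_cr = (β + φ)/2 = (51.4 + 23.9)/2 = 37.6°, and the critical height
H_c = (4c/γ) · sinβ cosφ / [1 − cos(β − φ)]
    = (4·26.2/18.4) · sin51.4°·cos23.9° / [1 − cos(27.5°)]
    = 5.696 · 0.7815·0.9143 / [1 − 0.8870]
    = 5.696 · 0.7145 / 0.1130
    = 36.02 m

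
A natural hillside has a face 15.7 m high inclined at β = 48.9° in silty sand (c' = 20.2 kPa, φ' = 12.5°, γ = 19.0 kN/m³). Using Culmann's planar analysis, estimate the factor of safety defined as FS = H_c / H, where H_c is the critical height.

H_c = (4c'/γ) · sinβ cosφ' / [1 − cos(β − φ')]
    = (4·20.2/19.0) · sin48.9°·cos12.5° / [1 − cos36.4°]
    = 4.253 · 0.7357 / 0.1951 = 16.04 m
FS = H_c / H = 16.04 / 15.7 = 1.021

FS = 1.02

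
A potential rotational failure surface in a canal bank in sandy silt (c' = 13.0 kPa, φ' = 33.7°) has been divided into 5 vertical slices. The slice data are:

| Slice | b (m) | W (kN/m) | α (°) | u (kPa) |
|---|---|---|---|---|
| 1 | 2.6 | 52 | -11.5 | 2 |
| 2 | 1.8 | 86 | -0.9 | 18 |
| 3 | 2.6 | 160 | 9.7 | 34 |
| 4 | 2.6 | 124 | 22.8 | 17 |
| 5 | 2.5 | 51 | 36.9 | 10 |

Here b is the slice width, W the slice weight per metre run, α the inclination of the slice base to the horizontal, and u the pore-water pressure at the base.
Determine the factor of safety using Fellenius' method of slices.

FS = 3.53

Ordinary method of slices: FS = Σ[c'·Δl_i + (W_i cosα_i − u_i·Δl_i)·tanφ'] / Σ W_i sinα_i, with Δl_i = b_i / cosα_i.
Slice 1: Δl = 2.6/cos(-11.5°) = 2.653 m; N'_1 = 52·cos(-11.5°) − 2·2.653 = 45.6; c'Δl = 34.49; W sinα = -10.4
Slice 2: Δl = 1.8/cos(-0.9°) = 1.800 m; N'_2 = 86·cos(-0.9°) − 18·1.800 = 53.6; c'Δl = 23.40; W sinα = -1.4
Slice 3: Δl = 2.6/cos9.7° = 2.638 m; N'_3 = 160·cos9.7° − 34·2.638 = 68.0; c'Δl = 34.29; W sinα = 27.0
Slice 4: Δl = 2.6/cos22.8° = 2.820 m; N'_4 = 124·cos22.8° − 17·2.820 = 66.4; c'Δl = 36.66; W sinα = 48.1
Slice 5: Δl = 2.5/cos36.9° = 3.126 m; N'_5 = 51·cos36.9° − 10·3.126 = 9.5; c'Δl = 40.64; W sinα = 30.6
Σc'Δl = 169.5 kN/m; ΣN' = 243.2 kN/m; ΣW sinα = 93.9 kN/m
Resisting = 169.5 + 243.2·tan33.7° = 169.5 + 162.2 = 331.7 kN/m
FS = 331.7 / 93.9 = 3.531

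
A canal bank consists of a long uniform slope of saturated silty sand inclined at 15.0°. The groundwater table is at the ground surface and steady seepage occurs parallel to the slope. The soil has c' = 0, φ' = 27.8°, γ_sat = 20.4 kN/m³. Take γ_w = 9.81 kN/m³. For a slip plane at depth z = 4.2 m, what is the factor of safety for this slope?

With seepage parallel to the slope and the water table at the surface, the effective normal stress on the slip plane uses the buoyant unit weight γ' = γ_sat − γ_w while the driving shear stress uses γ_sat:
FS = [c' + γ' z cos²β tanφ'] / [γ_sat z sinβ cosβ]
(For c' = 0 this reduces to FS = (γ'/γ_sat)·tanφ'/tanβ.)
γ' = 20.4 − 9.81 = 10.59 kN/m³
Numerator = 0.0 + 10.59·4.2·cos²15.0°·tan27.8° = 0.0 + 10.59·4.2·0.9330·0.5272 = 21.880 kPa
Denominator = 20.4·4.2·sin15.0°·cos15.0° = 20.4·4.2·0.2588·0.9659 = 21.420 kPa
FS = 21.880 / 21.420 = 1.021

FS = 1.02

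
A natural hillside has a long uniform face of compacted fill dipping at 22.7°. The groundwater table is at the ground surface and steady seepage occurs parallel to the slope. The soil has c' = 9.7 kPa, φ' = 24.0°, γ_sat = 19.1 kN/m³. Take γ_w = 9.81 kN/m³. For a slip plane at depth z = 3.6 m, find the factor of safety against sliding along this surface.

With seepage parallel to the slope and the water table at the surface, the effective normal stress on the slip plane uses the buoyant unit weight γ' = γ_sat − γ_w while the driving shear stress uses γ_sat:
FS = [c' + γ' z cos²β tanφ'] / [γ_sat z sinβ cosβ]
γ' = 19.1 − 9.81 = 9.29 kN/m³
Numerator = 9.7 + 9.29·3.6·cos²22.7°·tan24.0° = 9.7 + 9.29·3.6·0.8511·0.4452 = 22.373 kPa
Denominator = 19.1·3.6·sin22.7°·cos22.7° = 19.1·3.6·0.3859·0.9225 = 24.479 kPa
FS = 22.373 / 24.479 = 0.914

FS = 0.91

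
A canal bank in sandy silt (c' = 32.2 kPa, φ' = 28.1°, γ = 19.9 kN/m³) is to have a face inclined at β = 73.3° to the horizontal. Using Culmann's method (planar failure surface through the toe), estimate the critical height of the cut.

H_c = 18.51 m

Culmann's analysis gives the critical failure plane at α_cr = (β + φ')/2 = (73.3 + 28.1)/2 = 50.7°, and the critical height
H_c = (4c'/γ) · sinβ cosφ' / [1 − cos(β − φ')]
    = (4·32.2/19.9) · sin73.3°·cos28.1° / [1 − cos(45.2°)]
    = 6.472 · 0.9578·0.8821 / [1 − 0.7046]
    = 6.472 · 0.8449 / 0.2954
    = 18.51 m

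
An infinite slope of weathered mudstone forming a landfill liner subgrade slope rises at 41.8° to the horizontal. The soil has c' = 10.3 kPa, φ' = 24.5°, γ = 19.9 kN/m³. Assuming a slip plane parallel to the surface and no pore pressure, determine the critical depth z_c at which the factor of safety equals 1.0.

Setting FS = 1.00 in FS = [c' + γz cos²β tanφ'] / [γz sinβ cosβ] and solving for z:
z = c' / [γ cosβ (FS·sinβ − cosβ·tanφ')]
  = 10.3 / [19.9·cos41.8°·(1.00·sin41.8° − cos41.8°·tan24.5°)]
  = 10.3 / [19.9·0.7455·(1.00·0.6665 − 0.7455·0.4557)]
  = 10.3 / 4.8481 = 2.125 m

z_c = 2.12 m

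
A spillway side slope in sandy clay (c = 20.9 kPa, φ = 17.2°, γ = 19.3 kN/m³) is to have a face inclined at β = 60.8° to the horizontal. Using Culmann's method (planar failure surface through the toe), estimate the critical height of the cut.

H_c = 13.10 m

Culmann's analysis gives the critical failure plane at α_cr = (β + φ)/2 = (60.8 + 17.2)/2 = 39.0°, and the critical height
H_c = (4c/γ) · sinβ cosφ / [1 − cos(β − φ)]
    = (4·20.9/19.3) · sin60.8°·cos17.2° / [1 − cos(43.6°)]
    = 4.332 · 0.8729·0.9553 / [1 − 0.7242]
    = 4.332 · 0.8339 / 0.2758
    = 13.10 m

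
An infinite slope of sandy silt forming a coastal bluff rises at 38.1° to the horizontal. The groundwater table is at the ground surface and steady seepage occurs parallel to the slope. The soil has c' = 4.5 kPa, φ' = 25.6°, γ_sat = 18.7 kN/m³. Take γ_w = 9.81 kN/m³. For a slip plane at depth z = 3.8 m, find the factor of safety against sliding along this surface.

FS = 0.42

With seepage parallel to the slope and the water table at the surface, the effective normal stress on the slip plane uses the buoyant unit weight γ' = γ_sat − γ_w while the driving shear stress uses γ_sat:
FS = [c' + γ' z cos²β tanφ'] / [γ_sat z sinβ cosβ]
γ' = 18.7 − 9.81 = 8.89 kN/m³
Numerator = 4.5 + 8.89·3.8·cos²38.1°·tan25.6° = 4.5 + 8.89·3.8·0.6193·0.4791 = 14.523 kPa
Denominator = 18.7·3.8·sin38.1°·cos38.1° = 18.7·3.8·0.6170·0.7869 = 34.504 kPa
FS = 14.523 / 34.504 = 0.421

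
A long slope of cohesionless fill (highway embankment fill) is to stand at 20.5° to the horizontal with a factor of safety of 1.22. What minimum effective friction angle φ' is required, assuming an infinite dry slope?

φ' = 24.5°

FS = tanφ'/tanβ ⇒ tanφ' = FS · tanβ = 1.22 · tan20.5° = 0.4561
φ' = arctan(0.4561) = 24.52°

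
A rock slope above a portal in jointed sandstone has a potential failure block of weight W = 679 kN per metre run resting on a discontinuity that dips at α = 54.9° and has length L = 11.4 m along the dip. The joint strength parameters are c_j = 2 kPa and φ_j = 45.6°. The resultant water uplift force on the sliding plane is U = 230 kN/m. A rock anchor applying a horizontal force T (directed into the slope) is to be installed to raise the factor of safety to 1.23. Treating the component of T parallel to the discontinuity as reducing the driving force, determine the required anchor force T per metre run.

Resolving forces along and normal to the sliding plane, with the horizontal anchor force T adding T·sinα to the effective normal force and T·cosα acting up the plane against the driving force:
FS = [c_jL + (W cosα − U + T sinα) tanφ_j] / [W sinα − T cosα]
Without the anchor: N' = 160.4 kN/m, driving T_d = 555.5 kN/m, resisting R = 2·11.4 + 160.4·tan45.6° = 186.6 kN/m, FS = 0.34.
Setting FS = 1.23 and solving for T:
1.23·(555.5 − T cos54.9°) = 186.6 + T sin54.9°·tan45.6°
T·(sin54.9°·tan45.6° + 1.23·cos54.9°) = 1.23·555.5 − 186.6
T·(0.8181·1.0212 + 1.23·0.5750) = 683.3 − 186.6 = 496.7
T·1.5427 = 496.7
T = 321.9 kN/m

T = 322 kN/m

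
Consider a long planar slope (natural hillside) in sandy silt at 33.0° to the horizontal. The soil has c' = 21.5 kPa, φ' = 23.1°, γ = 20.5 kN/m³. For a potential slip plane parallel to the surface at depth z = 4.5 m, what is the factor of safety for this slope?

FS = 1.17

For an infinite slope with a slip plane parallel to the surface (no pore pressure): FS = [c' + γz cos²β tanφ'] / [γz sinβ cosβ].
γz = 20.5·4.5 = 92.25 kN/m²
Numerator = 21.5 + 92.25·cos²33.0°·tan23.1° = 21.5 + 92.25·0.7034·0.4265 = 49.176 kPa
Denominator = 92.25·sin33.0°·cos33.0° = 92.25·0.5446·0.8387 = 42.137 kPa
FS = 49.176 / 42.137 = 1.167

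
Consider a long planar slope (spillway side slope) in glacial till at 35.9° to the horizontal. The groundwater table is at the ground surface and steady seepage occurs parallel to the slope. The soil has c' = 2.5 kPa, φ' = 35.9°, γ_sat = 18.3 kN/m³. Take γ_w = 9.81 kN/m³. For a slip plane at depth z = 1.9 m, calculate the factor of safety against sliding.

With seepage parallel to the slope and the water table at the surface, the effective normal stress on the slip plane uses the buoyant unit weight γ' = γ_sat − γ_w while the driving shear stress uses γ_sat:
FS = [c' + γ' z cos²β tanφ'] / [γ_sat z sinβ cosβ]
γ' = 18.3 − 9.81 = 8.49 kN/m³
Numerator = 2.5 + 8.49·1.9·cos²35.9°·tan35.9° = 2.5 + 8.49·1.9·0.6562·0.7239 = 10.162 kPa
Denominator = 18.3·1.9·sin35.9°·cos35.9° = 18.3·1.9·0.5864·0.8100 = 16.515 kPa
FS = 10.162 / 16.515 = 0.615

FS = 0.62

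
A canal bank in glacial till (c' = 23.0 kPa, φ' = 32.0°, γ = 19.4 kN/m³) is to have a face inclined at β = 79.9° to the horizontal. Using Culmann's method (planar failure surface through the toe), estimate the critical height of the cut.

Culmann's analysis gives the critical failure plane at α_cr = (β + φ')/2 = (79.9 + 32.0)/2 = 56.0°, and the critical height
H_c = (4c'/γ) · sinβ cosφ' / [1 − cos(β − φ')]
    = (4·23.0/19.4) · sin79.9°·cos32.0° / [1 − cos(47.9°)]
    = 4.742 · 0.9845·0.8480 / [1 − 0.6704]
    = 4.742 · 0.8349 / 0.3296
    = 12.01 m

H_c = 12.01 m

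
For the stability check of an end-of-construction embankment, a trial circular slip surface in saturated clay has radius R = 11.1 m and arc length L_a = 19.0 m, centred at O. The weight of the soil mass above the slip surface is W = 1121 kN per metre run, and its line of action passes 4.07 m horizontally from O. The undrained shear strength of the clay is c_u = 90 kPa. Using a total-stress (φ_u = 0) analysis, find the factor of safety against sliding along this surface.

Taking moments about the centre O, the resisting moment is provided by the undrained shear strength acting along the arc:
M_R = c_u·L_a·R = 90·19.00·11.1 = 18981.0 kN·m/m
M_D = W·d = 1121·4.07 = 4562.5 kN·m/m
FS = M_R / M_D = 18981.0 / 4562.5 = 4.160

FS = 4.16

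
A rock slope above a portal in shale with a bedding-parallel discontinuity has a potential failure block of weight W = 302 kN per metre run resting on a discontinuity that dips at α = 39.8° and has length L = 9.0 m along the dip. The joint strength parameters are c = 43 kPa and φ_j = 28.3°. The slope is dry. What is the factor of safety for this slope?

Resolving the block weight along and normal to the plane and applying the Mohr–Coulomb strength on the joint:
N' = W cosα = 302·cos39.8° = 232.0 kN/m
Driving force T = W sinα = 302·sin39.8° = 193.3 kN/m
Resisting force R = c·L + N'·tanφ_j = 43·9.0 + 232.0·tan28.3° = 387.0 + 124.9 = 511.9 kN/m
FS = R / T = 511.9 / 193.3 = 2.648

FS = 2.65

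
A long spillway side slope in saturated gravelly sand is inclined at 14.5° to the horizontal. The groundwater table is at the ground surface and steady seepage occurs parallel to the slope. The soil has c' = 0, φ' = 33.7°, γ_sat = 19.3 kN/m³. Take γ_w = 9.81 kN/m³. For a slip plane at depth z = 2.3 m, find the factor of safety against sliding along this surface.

With seepage parallel to the slope and the water table at the surface, the effective normal stress on the slip plane uses the buoyant unit weight γ' = γ_sat − γ_w while the driving shear stress uses γ_sat:
FS = [c' + γ' z cos²β tanφ'] / [γ_sat z sinβ cosβ]
(For c' = 0 this reduces to FS = (γ'/γ_sat)·tanφ'/tanβ.)
γ' = 19.3 − 9.81 = 9.49 kN/m³
Numerator = 0.0 + 9.49·2.3·cos²14.5°·tan33.7° = 0.0 + 9.49·2.3·0.9373·0.6669 = 13.644 kPa
Denominator = 19.3·2.3·sin14.5°·cos14.5° = 19.3·2.3·0.2504·0.9681 = 10.760 kPa
FS = 13.644 / 10.760 = 1.268

FS = 1.27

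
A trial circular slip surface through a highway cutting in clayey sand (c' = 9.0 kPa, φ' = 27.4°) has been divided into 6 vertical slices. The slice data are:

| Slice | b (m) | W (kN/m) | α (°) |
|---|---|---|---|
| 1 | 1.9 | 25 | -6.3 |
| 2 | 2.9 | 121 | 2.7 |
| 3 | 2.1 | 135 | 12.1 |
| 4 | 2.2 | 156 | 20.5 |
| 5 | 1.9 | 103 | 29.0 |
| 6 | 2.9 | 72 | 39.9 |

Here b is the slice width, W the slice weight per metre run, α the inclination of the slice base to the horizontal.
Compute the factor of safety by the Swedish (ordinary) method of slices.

FS = 2.38

Ordinary method of slices: FS = Σ[c'·Δl_i + (W_i cosα_i)·tanφ'] / Σ W_i sinα_i, with Δl_i = b_i / cosα_i.
Slice 1: Δl = 1.9/cos(-6.3°) = 1.912 m; N'_1 = 25·cos(-6.3°) = 24.8; c'Δl = 17.20; W sinα = -2.7
Slice 2: Δl = 2.9/cos2.7° = 2.903 m; N'_2 = 121·cos2.7° = 120.9; c'Δl = 26.13; W sinα = 5.7
Slice 3: Δl = 2.1/cos12.1° = 2.148 m; N'_3 = 135·cos12.1° = 132.0; c'Δl = 19.33; W sinα = 28.3
Slice 4: Δl = 2.2/cos20.5° = 2.349 m; N'_4 = 156·cos20.5° = 146.1; c'Δl = 21.14; W sinα = 54.6
Slice 5: Δl = 1.9/cos29.0° = 2.172 m; N'_5 = 103·cos29.0° = 90.1; c'Δl = 19.55; W sinα = 49.9
Slice 6: Δl = 2.9/cos39.9° = 3.780 m; N'_6 = 72·cos39.9° = 55.2; c'Δl = 34.02; W sinα = 46.2
Σc'Δl = 137.4 kN/m; ΣN' = 569.2 kN/m; ΣW sinα = 182.0 kN/m
Resisting = 137.4 + 569.2·tan27.4° = 137.4 + 295.0 = 432.4 kN/m
FS = 432.4 / 182.0 = 2.376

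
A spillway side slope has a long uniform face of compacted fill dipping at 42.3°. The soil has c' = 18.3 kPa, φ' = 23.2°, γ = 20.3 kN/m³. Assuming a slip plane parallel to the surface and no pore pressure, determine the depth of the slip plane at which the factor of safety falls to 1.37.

z = 2.01 m

Setting FS = 1.37 in FS = [c' + γz cos²β tanφ'] / [γz sinβ cosβ] and solving for z:
z = c' / [γ cosβ (FS·sinβ − cosβ·tanφ')]
  = 18.3 / [20.3·cos42.3°·(1.37·sin42.3° − cos42.3°·tan23.2°)]
  = 18.3 / [20.3·0.7396·(1.37·0.6730 − 0.7396·0.4286)]
  = 18.3 / 9.0841 = 2.015 m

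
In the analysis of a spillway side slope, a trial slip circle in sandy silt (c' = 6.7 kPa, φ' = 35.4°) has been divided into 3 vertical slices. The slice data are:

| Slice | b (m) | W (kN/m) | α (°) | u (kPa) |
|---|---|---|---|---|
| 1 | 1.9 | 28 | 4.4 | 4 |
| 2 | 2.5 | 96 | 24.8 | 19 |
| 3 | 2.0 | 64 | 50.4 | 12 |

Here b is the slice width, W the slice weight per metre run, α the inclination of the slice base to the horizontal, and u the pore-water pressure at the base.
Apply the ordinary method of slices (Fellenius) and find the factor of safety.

FS = 1.02

Ordinary method of slices: FS = Σ[c'·Δl_i + (W_i cosα_i − u_i·Δl_i)·tanφ'] / Σ W_i sinα_i, with Δl_i = b_i / cosα_i.
Slice 1: Δl = 1.9/cos4.4° = 1.906 m; N'_1 = 28·cos4.4° − 4·1.906 = 20.3; c'Δl = 12.77; W sinα = 2.1
Slice 2: Δl = 2.5/cos24.8° = 2.754 m; N'_2 = 96·cos24.8° − 19·2.754 = 34.8; c'Δl = 18.45; W sinα = 40.3
Slice 3: Δl = 2.0/cos50.4° = 3.138 m; N'_3 = 64·cos50.4° − 12·3.138 = 3.1; c'Δl = 21.02; W sinα = 49.3
Σc'Δl = 52.2 kN/m; ΣN' = 58.3 kN/m; ΣW sinα = 91.7 kN/m
Resisting = 52.2 + 58.3·tan35.4° = 52.2 + 41.4 = 93.6 kN/m
FS = 93.6 / 91.7 = 1.021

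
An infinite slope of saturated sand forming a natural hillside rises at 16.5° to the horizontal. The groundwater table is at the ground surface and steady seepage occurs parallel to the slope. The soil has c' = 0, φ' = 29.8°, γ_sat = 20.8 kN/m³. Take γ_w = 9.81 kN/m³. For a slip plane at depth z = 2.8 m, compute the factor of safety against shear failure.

FS = 1.02

With seepage parallel to the slope and the water table at the surface, the effective normal stress on the slip plane uses the buoyant unit weight γ' = γ_sat − γ_w while the driving shear stress uses γ_sat:
FS = [c' + γ' z cos²β tanφ'] / [γ_sat z sinβ cosβ]
(For c' = 0 this reduces to FS = (γ'/γ_sat)·tanφ'/tanβ.)
γ' = 20.8 − 9.81 = 10.99 kN/m³
Numerator = 0.0 + 10.99·2.8·cos²16.5°·tan29.8° = 0.0 + 10.99·2.8·0.9193·0.5727 = 16.202 kPa
Denominator = 20.8·2.8·sin16.5°·cos16.5° = 20.8·2.8·0.2840·0.9588 = 15.860 kPa
FS = 16.202 / 15.860 = 1.022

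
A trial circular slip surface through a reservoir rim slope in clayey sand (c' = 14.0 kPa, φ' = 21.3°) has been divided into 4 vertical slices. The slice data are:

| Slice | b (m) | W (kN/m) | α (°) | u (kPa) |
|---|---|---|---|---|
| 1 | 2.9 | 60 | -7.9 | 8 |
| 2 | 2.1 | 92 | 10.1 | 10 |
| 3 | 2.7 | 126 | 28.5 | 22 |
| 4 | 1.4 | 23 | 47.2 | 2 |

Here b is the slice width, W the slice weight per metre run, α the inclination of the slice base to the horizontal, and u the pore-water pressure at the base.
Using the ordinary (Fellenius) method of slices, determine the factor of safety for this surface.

FS = 2.42

Ordinary method of slices: FS = Σ[c'·Δl_i + (W_i cosα_i − u_i·Δl_i)·tanφ'] / Σ W_i sinα_i, with Δl_i = b_i / cosα_i.
Slice 1: Δl = 2.9/cos(-7.9°) = 2.928 m; N'_1 = 60·cos(-7.9°) − 8·2.928 = 36.0; c'Δl = 40.99; W sinα = -8.2
Slice 2: Δl = 2.1/cos10.1° = 2.133 m; N'_2 = 92·cos10.1° − 10·2.133 = 69.2; c'Δl = 29.86; W sinα = 16.1
Slice 3: Δl = 2.7/cos28.5° = 3.072 m; N'_3 = 126·cos28.5° − 22·3.072 = 43.1; c'Δl = 43.01; W sinα = 60.1
Slice 4: Δl = 1.4/cos47.2° = 2.061 m; N'_4 = 23·cos47.2° − 2·2.061 = 11.5; c'Δl = 28.85; W sinα = 16.9
Σc'Δl = 142.7 kN/m; ΣN' = 159.9 kN/m; ΣW sinα = 84.9 kN/m
Resisting = 142.7 + 159.9·tan21.3° = 142.7 + 62.3 = 205.1 kN/m
FS = 205.1 / 84.9 = 2.416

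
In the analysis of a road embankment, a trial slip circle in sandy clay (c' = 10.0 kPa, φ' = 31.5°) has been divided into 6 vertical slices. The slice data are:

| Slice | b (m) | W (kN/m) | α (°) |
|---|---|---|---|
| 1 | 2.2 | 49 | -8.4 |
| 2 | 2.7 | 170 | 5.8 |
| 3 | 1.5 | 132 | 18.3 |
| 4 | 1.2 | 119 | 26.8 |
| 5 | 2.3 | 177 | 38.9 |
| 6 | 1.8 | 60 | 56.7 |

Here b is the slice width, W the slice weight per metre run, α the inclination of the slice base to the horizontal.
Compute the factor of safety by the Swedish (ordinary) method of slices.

Ordinary method of slices: FS = Σ[c'·Δl_i + (W_i cosα_i)·tanφ'] / Σ W_i sinα_i, with Δl_i = b_i / cosα_i.
Slice 1: Δl = 2.2/cos(-8.4°) = 2.224 m; N'_1 = 49·cos(-8.4°) = 48.5; c'Δl = 22.24; W sinα = -7.2
Slice 2: Δl = 2.7/cos5.8° = 2.714 m; N'_2 = 170·cos5.8° = 169.1; c'Δl = 27.14; W sinα = 17.2
Slice 3: Δl = 1.5/cos18.3° = 1.580 m; N'_3 = 132·cos18.3° = 125.3; c'Δl = 15.80; W sinα = 41.4
Slice 4: Δl = 1.2/cos26.8° = 1.344 m; N'_4 = 119·cos26.8° = 106.2; c'Δl = 13.44; W sinα = 53.7
Slice 5: Δl = 2.3/cos38.9° = 2.955 m; N'_5 = 177·cos38.9° = 137.7; c'Δl = 29.55; W sinα = 111.1
Slice 6: Δl = 1.8/cos56.7° = 3.279 m; N'_6 = 60·cos56.7° = 32.9; c'Δl = 32.79; W sinα = 50.1
Σc'Δl = 141.0 kN/m; ΣN' = 619.8 kN/m; ΣW sinα = 266.4 kN/m
Resisting = 141.0 + 619.8·tan31.5° = 141.0 + 379.8 = 520.8 kN/m
FS = 520.8 / 266.4 = 1.955

FS = 1.95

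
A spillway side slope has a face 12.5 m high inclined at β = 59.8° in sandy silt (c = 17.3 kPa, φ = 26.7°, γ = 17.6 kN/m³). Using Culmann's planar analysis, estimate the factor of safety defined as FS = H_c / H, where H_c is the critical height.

H_c = (4c/γ) · sinβ cosφ / [1 − cos(β − φ)]
    = (4·17.3/17.6) · sin59.8°·cos26.7° / [1 − cos33.1°]
    = 3.932 · 0.7721 / 0.1623 = 18.71 m
FS = H_c / H = 18.71 / 12.5 = 1.497

FS = 1.50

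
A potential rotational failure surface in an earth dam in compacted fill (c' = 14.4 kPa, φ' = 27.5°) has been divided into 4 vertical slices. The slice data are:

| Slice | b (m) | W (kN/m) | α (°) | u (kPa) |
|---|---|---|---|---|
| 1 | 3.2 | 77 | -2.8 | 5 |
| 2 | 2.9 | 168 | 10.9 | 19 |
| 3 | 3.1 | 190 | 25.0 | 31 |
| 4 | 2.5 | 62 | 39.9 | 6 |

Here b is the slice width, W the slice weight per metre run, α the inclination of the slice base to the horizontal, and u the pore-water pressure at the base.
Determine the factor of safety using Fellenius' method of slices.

Ordinary method of slices: FS = Σ[c'·Δl_i + (W_i cosα_i − u_i·Δl_i)·tanφ'] / Σ W_i sinα_i, with Δl_i = b_i / cosα_i.
Slice 1: Δl = 3.2/cos(-2.8°) = 3.204 m; N'_1 = 77·cos(-2.8°) − 5·3.204 = 60.9; c'Δl = 46.14; W sinα = -3.8
Slice 2: Δl = 2.9/cos10.9° = 2.953 m; N'_2 = 168·cos10.9° − 19·2.953 = 108.9; c'Δl = 42.53; W sinα = 31.8
Slice 3: Δl = 3.1/cos25.0° = 3.420 m; N'_3 = 190·cos25.0° − 31·3.420 = 66.2; c'Δl = 49.25; W sinα = 80.3
Slice 4: Δl = 2.5/cos39.9° = 3.259 m; N'_4 = 62·cos39.9° − 6·3.259 = 28.0; c'Δl = 46.93; W sinα = 39.8
Σc'Δl = 184.8 kN/m; ΣN' = 263.9 kN/m; ΣW sinα = 148.1 kN/m
Resisting = 184.8 + 263.9·tan27.5° = 184.8 + 137.4 = 322.2 kN/m
FS = 322.2 / 148.1 = 2.176

FS = 2.18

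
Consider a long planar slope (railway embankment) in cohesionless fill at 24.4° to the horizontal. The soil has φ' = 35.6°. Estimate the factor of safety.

For a dry cohesionless infinite slope the factor of safety is FS = tanφ' / tanβ.
FS = tan35.6° / tan24.4° = 0.7159 / 0.4536 = 1.578

FS = 1.58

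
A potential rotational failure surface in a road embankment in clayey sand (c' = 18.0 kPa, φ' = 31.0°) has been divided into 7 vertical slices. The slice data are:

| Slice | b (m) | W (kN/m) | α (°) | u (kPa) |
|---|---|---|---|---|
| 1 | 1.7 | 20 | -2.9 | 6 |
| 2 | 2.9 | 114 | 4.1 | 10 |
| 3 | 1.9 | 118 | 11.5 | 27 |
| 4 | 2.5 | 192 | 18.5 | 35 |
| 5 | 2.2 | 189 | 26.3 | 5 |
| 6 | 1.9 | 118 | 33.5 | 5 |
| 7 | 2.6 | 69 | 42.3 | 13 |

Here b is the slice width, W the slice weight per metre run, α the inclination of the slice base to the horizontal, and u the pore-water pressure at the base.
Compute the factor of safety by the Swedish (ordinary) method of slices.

FS = 2.13

Ordinary method of slices: FS = Σ[c'·Δl_i + (W_i cosα_i − u_i·Δl_i)·tanφ'] / Σ W_i sinα_i, with Δl_i = b_i / cosα_i.
Slice 1: Δl = 1.7/cos(-2.9°) = 1.702 m; N'_1 = 20·cos(-2.9°) − 6·1.702 = 9.8; c'Δl = 30.64; W sinα = -1.0
Slice 2: Δl = 2.9/cos4.1° = 2.907 m; N'_2 = 114·cos4.1° − 10·2.907 = 84.6; c'Δl = 52.33; W sinα = 8.2
Slice 3: Δl = 1.9/cos11.5° = 1.939 m; N'_3 = 118·cos11.5° − 27·1.939 = 63.3; c'Δl = 34.90; W sinα = 23.5
Slice 4: Δl = 2.5/cos18.5° = 2.636 m; N'_4 = 192·cos18.5° − 35·2.636 = 89.8; c'Δl = 47.45; W sinα = 60.9
Slice 5: Δl = 2.2/cos26.3° = 2.454 m; N'_5 = 189·cos26.3° − 5·2.454 = 157.2; c'Δl = 44.17; W sinα = 83.7
Slice 6: Δl = 1.9/cos33.5° = 2.278 m; N'_6 = 118·cos33.5° − 5·2.278 = 87.0; c'Δl = 41.01; W sinα = 65.1
Slice 7: Δl = 2.6/cos42.3° = 3.515 m; N'_7 = 69·cos42.3° − 13·3.515 = 5.3; c'Δl = 63.27; W sinα = 46.4
Σc'Δl = 313.8 kN/m; ΣN' = 497.0 kN/m; ΣW sinα = 286.9 kN/m
Resisting = 313.8 + 497.0·tan31.0° = 313.8 + 298.6 = 612.4 kN/m
FS = 612.4 / 286.9 = 2.135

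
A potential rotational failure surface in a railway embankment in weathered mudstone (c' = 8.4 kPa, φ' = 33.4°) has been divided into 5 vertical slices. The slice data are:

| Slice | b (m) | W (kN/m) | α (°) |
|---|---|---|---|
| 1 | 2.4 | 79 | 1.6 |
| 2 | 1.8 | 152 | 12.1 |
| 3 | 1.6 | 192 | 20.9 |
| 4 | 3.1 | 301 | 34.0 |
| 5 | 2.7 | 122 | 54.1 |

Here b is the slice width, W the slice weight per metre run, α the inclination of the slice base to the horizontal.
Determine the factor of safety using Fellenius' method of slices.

Ordinary method of slices: FS = Σ[c'·Δl_i + (W_i cosα_i)·tanφ'] / Σ W_i sinα_i, with Δl_i = b_i / cosα_i.
Slice 1: Δl = 2.4/cos1.6° = 2.401 m; N'_1 = 79·cos1.6° = 79.0; c'Δl = 20.17; W sinα = 2.2
Slice 2: Δl = 1.8/cos12.1° = 1.841 m; N'_2 = 152·cos12.1° = 148.6; c'Δl = 15.46; W sinα = 31.9
Slice 3: Δl = 1.6/cos20.9° = 1.713 m; N'_3 = 192·cos20.9° = 179.4; c'Δl = 14.39; W sinα = 68.5
Slice 4: Δl = 3.1/cos34.0° = 3.739 m; N'_4 = 301·cos34.0° = 249.5; c'Δl = 31.41; W sinα = 168.3
Slice 5: Δl = 2.7/cos54.1° = 4.605 m; N'_5 = 122·cos54.1° = 71.5; c'Δl = 38.68; W sinα = 98.8
Σc'Δl = 120.1 kN/m; ΣN' = 728.0 kN/m; ΣW sinα = 369.7 kN/m
Resisting = 120.1 + 728.0·tan33.4° = 120.1 + 480.1 = 600.2 kN/m
FS = 600.2 / 369.7 = 1.623

FS = 1.62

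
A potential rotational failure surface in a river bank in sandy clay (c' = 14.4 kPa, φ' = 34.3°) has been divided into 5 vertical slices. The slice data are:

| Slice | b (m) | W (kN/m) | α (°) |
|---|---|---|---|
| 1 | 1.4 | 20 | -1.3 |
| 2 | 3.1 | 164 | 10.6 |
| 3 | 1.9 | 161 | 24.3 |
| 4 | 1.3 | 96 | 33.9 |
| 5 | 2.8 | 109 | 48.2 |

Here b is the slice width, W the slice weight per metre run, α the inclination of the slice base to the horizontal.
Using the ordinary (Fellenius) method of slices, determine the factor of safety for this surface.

Ordinary method of slices: FS = Σ[c'·Δl_i + (W_i cosα_i)·tanφ'] / Σ W_i sinα_i, with Δl_i = b_i / cosα_i.
Slice 1: Δl = 1.4/cos(-1.3°) = 1.400 m; N'_1 = 20·cos(-1.3°) = 20.0; c'Δl = 20.17; W sinα = -0.5
Slice 2: Δl = 3.1/cos10.6° = 3.154 m; N'_2 = 164·cos10.6° = 161.2; c'Δl = 45.41; W sinα = 30.2
Slice 3: Δl = 1.9/cos24.3° = 2.085 m; N'_3 = 161·cos24.3° = 146.7; c'Δl = 30.02; W sinα = 66.3
Slice 4: Δl = 1.3/cos33.9° = 1.566 m; N'_4 = 96·cos33.9° = 79.7; c'Δl = 22.55; W sinα = 53.5
Slice 5: Δl = 2.8/cos48.2° = 4.201 m; N'_5 = 109·cos48.2° = 72.7; c'Δl = 60.49; W sinα = 81.3
Σc'Δl = 178.6 kN/m; ΣN' = 480.3 kN/m; ΣW sinα = 230.8 kN/m
Resisting = 178.6 + 480.3·tan34.3° = 178.6 + 327.6 = 506.3 kN/m
FS = 506.3 / 230.8 = 2.194

FS = 2.19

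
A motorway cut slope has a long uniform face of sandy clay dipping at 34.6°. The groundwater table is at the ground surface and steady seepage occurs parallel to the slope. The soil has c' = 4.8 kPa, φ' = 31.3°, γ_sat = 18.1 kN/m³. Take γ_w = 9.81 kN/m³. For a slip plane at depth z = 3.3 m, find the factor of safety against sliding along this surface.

With seepage parallel to the slope and the water table at the surface, the effective normal stress on the slip plane uses the buoyant unit weight γ' = γ_sat − γ_w while the driving shear stress uses γ_sat:
FS = [c' + γ' z cos²β tanφ'] / [γ_sat z sinβ cosβ]
γ' = 18.1 − 9.81 = 8.29 kN/m³
Numerator = 4.8 + 8.29·3.3·cos²34.6°·tan31.3° = 4.8 + 8.29·3.3·0.6776·0.6080 = 16.070 kPa
Denominator = 18.1·3.3·sin34.6°·cos34.6° = 18.1·3.3·0.5678·0.8231 = 27.919 kPa
FS = 16.070 / 27.919 = 0.576

FS = 0.58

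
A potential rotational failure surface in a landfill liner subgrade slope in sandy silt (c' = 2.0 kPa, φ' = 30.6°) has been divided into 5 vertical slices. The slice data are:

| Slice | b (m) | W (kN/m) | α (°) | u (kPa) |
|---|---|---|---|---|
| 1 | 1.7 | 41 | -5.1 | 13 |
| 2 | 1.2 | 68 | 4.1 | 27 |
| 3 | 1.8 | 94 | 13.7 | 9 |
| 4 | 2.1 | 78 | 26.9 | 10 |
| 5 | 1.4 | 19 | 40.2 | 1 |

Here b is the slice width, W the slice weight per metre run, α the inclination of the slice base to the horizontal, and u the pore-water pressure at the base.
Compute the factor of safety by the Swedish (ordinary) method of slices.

FS = 1.81

Ordinary method of slices: FS = Σ[c'·Δl_i + (W_i cosα_i − u_i·Δl_i)·tanφ'] / Σ W_i sinα_i, with Δl_i = b_i / cosα_i.
Slice 1: Δl = 1.7/cos(-5.1°) = 1.707 m; N'_1 = 41·cos(-5.1°) − 13·1.707 = 18.6; c'Δl = 3.41; W sinα = -3.6
Slice 2: Δl = 1.2/cos4.1° = 1.203 m; N'_2 = 68·cos4.1° − 27·1.203 = 35.3; c'Δl = 2.41; W sinα = 4.9
Slice 3: Δl = 1.8/cos13.7° = 1.853 m; N'_3 = 94·cos13.7° − 9·1.853 = 74.7; c'Δl = 3.71; W sinα = 22.3
Slice 4: Δl = 2.1/cos26.9° = 2.355 m; N'_4 = 78·cos26.9° − 10·2.355 = 46.0; c'Δl = 4.71; W sinα = 35.3
Slice 5: Δl = 1.4/cos40.2° = 1.833 m; N'_5 = 19·cos40.2° − 1·1.833 = 12.7; c'Δl = 3.67; W sinα = 12.3
Σc'Δl = 17.9 kN/m; ΣN' = 187.3 kN/m; ΣW sinα = 71.0 kN/m
Resisting = 17.9 + 187.3·tan30.6° = 17.9 + 110.8 = 128.7 kN/m
FS = 128.7 / 71.0 = 1.812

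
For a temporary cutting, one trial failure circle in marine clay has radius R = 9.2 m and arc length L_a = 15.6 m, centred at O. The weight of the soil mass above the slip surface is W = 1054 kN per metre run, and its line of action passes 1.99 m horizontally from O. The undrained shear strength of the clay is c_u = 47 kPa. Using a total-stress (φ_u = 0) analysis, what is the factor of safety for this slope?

FS = 3.22

Taking moments about the centre O, the resisting moment is provided by the undrained shear strength acting along the arc:
M_R = c_u·L_a·R = 47·15.60·9.2 = 6745.4 kN·m/m
M_D = W·d = 1054·1.99 = 2097.5 kN·m/m
FS = M_R / M_D = 6745.4 / 2097.5 = 3.216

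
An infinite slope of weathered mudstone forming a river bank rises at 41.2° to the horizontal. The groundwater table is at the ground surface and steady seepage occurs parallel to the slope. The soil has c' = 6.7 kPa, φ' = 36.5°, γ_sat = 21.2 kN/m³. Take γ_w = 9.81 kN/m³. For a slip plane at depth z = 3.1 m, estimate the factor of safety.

With seepage parallel to the slope and the water table at the surface, the effective normal stress on the slip plane uses the buoyant unit weight γ' = γ_sat − γ_w while the driving shear stress uses γ_sat:
FS = [c' + γ' z cos²β tanφ'] / [γ_sat z sinβ cosβ]
γ' = 21.2 − 9.81 = 11.39 kN/m³
Numerator = 6.7 + 11.39·3.1·cos²41.2°·tan36.5° = 6.7 + 11.39·3.1·0.5661·0.7400 = 21.491 kPa
Denominator = 21.2·3.1·sin41.2°·cos41.2° = 21.2·3.1·0.6587·0.7524 = 32.571 kPa
FS = 21.491 / 32.571 = 0.660

FS = 0.66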